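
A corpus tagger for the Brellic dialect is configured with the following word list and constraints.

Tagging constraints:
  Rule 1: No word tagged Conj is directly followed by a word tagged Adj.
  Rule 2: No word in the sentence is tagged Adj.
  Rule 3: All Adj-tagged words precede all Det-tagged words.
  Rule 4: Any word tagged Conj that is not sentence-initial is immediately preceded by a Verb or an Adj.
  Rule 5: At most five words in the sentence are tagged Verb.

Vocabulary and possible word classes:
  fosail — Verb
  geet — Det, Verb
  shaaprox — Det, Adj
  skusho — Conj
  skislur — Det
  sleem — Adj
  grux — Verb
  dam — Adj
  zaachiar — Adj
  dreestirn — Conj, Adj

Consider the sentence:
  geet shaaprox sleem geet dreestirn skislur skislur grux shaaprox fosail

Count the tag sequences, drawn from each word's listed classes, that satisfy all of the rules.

0

Candidates per position — 1:geet {Det,Verb}; 2:shaaprox {Det,Adj}; 3:sleem {Adj}; 4:geet {Det,Verb}; 5:dreestirn {Conj,Adj}; 6:skislur {Det}; 7:skislur {Det}; 8:grux {Verb}; 9:shaaprox {Det,Adj}; 10:fosail {Verb}.
There are 32 candidate sequences in total.
Rule 2 cannot be satisfied by any choice of tags from the lexicon.
So there is no consistent tagging.
Count = 0.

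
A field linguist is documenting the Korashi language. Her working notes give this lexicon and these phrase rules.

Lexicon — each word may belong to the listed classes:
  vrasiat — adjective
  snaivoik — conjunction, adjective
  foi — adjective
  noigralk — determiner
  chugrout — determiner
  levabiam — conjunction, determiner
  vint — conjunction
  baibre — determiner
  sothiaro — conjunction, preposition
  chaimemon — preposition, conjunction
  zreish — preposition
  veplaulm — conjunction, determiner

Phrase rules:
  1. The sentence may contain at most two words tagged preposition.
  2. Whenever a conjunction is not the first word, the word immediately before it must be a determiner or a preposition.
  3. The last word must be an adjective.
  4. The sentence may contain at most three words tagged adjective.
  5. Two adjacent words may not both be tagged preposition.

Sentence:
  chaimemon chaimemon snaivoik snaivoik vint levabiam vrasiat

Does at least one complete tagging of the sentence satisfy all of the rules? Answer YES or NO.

NO

Candidates per position — 1:chaimemon {preposition,conjunction}; 2:chaimemon {preposition,conjunction}; 3:snaivoik {conjunction,adjective}; 4:snaivoik {conjunction,adjective}; 5:vint {conjunction}; 6:levabiam {conjunction,determiner}; 7:vrasiat {adjective}.
Rule 2 cannot be satisfied by any choice of tags from the lexicon.
So there is no consistent tagging.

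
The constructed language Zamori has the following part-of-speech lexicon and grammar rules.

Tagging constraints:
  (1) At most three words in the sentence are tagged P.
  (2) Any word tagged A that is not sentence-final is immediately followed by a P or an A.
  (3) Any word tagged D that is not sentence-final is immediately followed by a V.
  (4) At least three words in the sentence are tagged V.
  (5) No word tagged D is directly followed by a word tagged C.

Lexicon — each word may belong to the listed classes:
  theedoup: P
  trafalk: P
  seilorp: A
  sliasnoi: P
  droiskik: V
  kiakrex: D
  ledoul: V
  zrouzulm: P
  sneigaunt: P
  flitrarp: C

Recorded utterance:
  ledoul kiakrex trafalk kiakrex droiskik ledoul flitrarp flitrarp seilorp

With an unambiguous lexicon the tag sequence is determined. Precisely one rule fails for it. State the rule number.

Fixed tagging: V D P D V V C C A.
Checking each rule: R1 ✓, R2 ✓, R3 ✗, R4 ✓, R5 ✓.
Only rule 3 fails.

3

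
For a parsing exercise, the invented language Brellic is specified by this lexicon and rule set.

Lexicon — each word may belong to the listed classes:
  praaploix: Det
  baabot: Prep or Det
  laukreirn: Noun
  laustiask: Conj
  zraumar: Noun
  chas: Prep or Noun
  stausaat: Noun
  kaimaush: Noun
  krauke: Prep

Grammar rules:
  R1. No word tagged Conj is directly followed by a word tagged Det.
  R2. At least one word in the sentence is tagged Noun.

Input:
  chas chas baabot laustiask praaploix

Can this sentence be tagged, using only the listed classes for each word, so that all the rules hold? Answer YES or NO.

Candidates per position — 1:chas {Prep,Noun}; 2:chas {Prep,Noun}; 3:baabot {Prep,Det}; 4:laustiask {Conj}; 5:praaploix {Det}.
Rule 1 cannot be satisfied by any choice of tags from the lexicon.
So there is no consistent tagging.

NO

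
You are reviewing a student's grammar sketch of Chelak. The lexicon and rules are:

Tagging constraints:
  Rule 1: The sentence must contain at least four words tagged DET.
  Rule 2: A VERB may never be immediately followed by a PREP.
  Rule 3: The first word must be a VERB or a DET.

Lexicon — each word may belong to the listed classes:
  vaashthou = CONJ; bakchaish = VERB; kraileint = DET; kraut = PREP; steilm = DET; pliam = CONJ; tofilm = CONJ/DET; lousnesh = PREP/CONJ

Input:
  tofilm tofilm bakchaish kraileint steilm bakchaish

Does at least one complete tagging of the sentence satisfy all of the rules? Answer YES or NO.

YES

Candidates per position — 1:tofilm {CONJ,DET}; 2:tofilm {CONJ,DET}; 3:bakchaish {VERB}; 4:kraileint {DET}; 5:steilm {DET}; 6:bakchaish {VERB}.
One satisfying assignment: DET DET VERB DET DET VERB.
Verifying each rule — rule 1 ✓; rule 2 ✓; rule 3 ✓.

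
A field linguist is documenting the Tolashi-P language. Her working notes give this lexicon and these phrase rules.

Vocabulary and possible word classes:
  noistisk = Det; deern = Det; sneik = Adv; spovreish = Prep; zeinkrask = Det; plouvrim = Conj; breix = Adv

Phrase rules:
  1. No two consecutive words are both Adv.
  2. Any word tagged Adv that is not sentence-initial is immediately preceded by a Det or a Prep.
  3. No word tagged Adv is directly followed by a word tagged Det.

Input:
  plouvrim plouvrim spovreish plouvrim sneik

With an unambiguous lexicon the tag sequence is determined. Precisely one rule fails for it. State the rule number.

2

Fixed tagging: Conj Conj Prep Conj Adv.
Rule check: R1 ✓, R2 ✗, R3 ✓.
Only rule 2 fails.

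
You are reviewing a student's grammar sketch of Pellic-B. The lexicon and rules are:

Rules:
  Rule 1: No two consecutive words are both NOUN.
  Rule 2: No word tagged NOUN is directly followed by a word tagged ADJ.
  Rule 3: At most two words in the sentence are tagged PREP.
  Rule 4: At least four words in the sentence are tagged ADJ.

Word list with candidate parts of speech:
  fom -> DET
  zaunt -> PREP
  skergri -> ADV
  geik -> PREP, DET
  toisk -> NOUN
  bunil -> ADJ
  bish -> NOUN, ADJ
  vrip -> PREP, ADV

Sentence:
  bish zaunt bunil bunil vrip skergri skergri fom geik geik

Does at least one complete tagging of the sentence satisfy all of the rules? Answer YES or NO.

Candidates per position — 1:bish {NOUN,ADJ}; 2:zaunt {PREP}; 3:bunil {ADJ}; 4:bunil {ADJ}; 5:vrip {PREP,ADV}; 6:skergri {ADV}; 7:skergri {ADV}; 8:fom {DET}; 9:geik {PREP,DET}; 10:geik {PREP,DET}.
Rule 4 cannot be satisfied by any choice of tags from the lexicon.
So there is no consistent tagging.

NO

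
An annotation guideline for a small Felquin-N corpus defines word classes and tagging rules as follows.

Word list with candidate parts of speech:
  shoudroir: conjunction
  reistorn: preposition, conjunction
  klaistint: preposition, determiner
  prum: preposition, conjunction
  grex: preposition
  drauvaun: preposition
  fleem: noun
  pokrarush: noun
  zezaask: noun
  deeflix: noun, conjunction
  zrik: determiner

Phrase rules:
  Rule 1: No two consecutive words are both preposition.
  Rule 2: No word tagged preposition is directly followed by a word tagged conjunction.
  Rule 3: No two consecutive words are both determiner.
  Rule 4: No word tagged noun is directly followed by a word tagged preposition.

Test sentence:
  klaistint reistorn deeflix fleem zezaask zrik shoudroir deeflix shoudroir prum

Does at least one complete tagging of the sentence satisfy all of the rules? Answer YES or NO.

YES

Candidates per position — 1:klaistint {preposition,determiner}; 2:reistorn {preposition,conjunction}; 3:deeflix {noun,conjunction}; 4:fleem {noun}; 5:zezaask {noun}; 6:zrik {determiner}; 7:shoudroir {conjunction}; 8:deeflix {noun,conjunction}; 9:shoudroir {conjunction}; 10:prum {preposition,conjunction}.
One satisfying assignment: determiner conjunction conjunction noun noun determiner conjunction conjunction conjunction conjunction.
Checking: rule 1 holds; rule 2 holds; rule 3 holds; rule 4 holds.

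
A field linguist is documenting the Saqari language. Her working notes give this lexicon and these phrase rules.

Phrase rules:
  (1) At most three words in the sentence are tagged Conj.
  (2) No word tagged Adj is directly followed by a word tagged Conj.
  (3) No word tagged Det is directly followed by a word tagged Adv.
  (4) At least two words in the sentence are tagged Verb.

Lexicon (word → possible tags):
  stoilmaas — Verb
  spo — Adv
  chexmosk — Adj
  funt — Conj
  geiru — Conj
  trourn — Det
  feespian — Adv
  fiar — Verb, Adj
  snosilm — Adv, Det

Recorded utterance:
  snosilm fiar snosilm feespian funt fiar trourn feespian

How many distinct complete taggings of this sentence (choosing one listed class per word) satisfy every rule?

Candidates per position — 1:snosilm {Adv,Det}; 2:fiar {Verb,Adj}; 3:snosilm {Adv,Det}; 4:feespian {Adv}; 5:funt {Conj}; 6:fiar {Verb,Adj}; 7:trourn {Det}; 8:feespian {Adv}.
There are 16 candidate sequences in total.
Rule 3 cannot be satisfied by any choice of tags from the lexicon.
So there is no consistent tagging.
Count = 0.

0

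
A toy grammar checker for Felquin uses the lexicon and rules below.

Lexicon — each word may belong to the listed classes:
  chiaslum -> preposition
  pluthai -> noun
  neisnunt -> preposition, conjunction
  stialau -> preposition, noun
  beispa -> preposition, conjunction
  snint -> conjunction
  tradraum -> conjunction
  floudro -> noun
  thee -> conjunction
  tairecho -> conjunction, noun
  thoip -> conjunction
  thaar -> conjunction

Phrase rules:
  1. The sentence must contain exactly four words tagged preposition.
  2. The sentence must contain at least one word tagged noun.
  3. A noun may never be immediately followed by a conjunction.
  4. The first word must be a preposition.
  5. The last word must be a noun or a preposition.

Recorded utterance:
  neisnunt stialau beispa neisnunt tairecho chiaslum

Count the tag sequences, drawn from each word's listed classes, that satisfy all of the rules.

Candidates per position — 1:neisnunt {preposition,conjunction}; 2:stialau {preposition,noun}; 3:beispa {preposition,conjunction}; 4:neisnunt {preposition,conjunction}; 5:tairecho {conjunction,noun}; 6:chiaslum {preposition}.
There are 32 candidate sequences in total.
The sequences that satisfy every rule: preposition preposition preposition conjunction noun preposition; preposition preposition conjunction preposition noun preposition; preposition noun preposition preposition conjunction preposition; preposition noun preposition preposition noun preposition.
Count = 4.

4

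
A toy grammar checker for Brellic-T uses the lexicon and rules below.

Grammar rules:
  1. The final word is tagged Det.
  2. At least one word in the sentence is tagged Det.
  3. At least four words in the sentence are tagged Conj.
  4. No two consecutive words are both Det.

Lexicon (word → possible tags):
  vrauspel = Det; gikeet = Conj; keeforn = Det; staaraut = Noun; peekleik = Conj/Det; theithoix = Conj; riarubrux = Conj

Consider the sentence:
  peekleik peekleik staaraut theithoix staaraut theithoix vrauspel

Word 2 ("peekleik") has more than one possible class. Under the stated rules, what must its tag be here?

Candidates per position — 1:peekleik {Conj,Det}; 2:peekleik {Conj,Det}; 3:staaraut {Noun}; 4:theithoix {Conj}; 5:staaraut {Noun}; 6:theithoix {Conj}; 7:vrauspel {Det}.
At position 1, choosing Det makes rule 3 impossible to satisfy; hence Conj.
At position 2, choosing Det makes rule 3 impossible to satisfy; hence Conj.
So the tagging must be: Conj Conj Noun Conj Noun Conj Det.
Rule-by-rule: rule 1 satisfied; rule 2 satisfied; rule 3 satisfied; rule 4 satisfied.

Conj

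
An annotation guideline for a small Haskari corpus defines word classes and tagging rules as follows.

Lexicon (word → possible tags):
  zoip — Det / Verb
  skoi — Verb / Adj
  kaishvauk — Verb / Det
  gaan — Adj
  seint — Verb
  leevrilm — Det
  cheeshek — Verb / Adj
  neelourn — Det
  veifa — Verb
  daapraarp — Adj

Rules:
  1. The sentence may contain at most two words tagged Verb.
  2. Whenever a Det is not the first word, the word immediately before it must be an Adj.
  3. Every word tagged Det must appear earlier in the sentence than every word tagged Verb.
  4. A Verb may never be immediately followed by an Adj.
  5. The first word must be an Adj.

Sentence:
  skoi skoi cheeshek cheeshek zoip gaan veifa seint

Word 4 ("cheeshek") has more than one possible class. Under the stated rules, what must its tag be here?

Candidates per position — 1:skoi {Verb,Adj}; 2:skoi {Verb,Adj}; 3:cheeshek {Verb,Adj}; 4:cheeshek {Verb,Adj}; 5:zoip {Det,Verb}; 6:gaan {Adj}; 7:veifa {Verb}; 8:seint {Verb}.
At position 1, choosing Verb makes rule 1 impossible to satisfy; hence Adj.
At position 2, choosing Verb makes rule 1 impossible to satisfy; hence Adj.
At position 3, choosing Verb makes rule 1 impossible to satisfy; hence Adj.
At position 4, choosing Verb makes rule 1 impossible to satisfy; hence Adj.
At position 5, choosing Verb makes rule 1 impossible to satisfy; hence Det.
So the tagging must be: Adj Adj Adj Adj Det Adj Verb Verb.
Verifying each rule — rule 1 holds; rule 2 holds; rule 3 holds; rule 4 holds; rule 5 holds.

Adj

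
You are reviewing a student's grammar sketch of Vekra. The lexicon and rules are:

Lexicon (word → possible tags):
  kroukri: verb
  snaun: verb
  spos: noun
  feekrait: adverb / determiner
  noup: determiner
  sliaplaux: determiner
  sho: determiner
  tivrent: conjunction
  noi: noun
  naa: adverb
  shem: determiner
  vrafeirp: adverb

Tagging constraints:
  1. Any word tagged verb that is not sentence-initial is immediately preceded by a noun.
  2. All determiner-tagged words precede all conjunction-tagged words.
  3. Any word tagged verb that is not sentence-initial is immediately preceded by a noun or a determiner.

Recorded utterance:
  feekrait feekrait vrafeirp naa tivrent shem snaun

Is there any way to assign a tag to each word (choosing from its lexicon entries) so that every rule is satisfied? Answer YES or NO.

Candidates per position — 1:feekrait {adverb,determiner}; 2:feekrait {adverb,determiner}; 3:vrafeirp {adverb}; 4:naa {adverb}; 5:tivrent {conjunction}; 6:shem {determiner}; 7:snaun {verb}.
Rule 1 cannot be satisfied by any choice of tags from the lexicon.
So there is no consistent tagging.

NO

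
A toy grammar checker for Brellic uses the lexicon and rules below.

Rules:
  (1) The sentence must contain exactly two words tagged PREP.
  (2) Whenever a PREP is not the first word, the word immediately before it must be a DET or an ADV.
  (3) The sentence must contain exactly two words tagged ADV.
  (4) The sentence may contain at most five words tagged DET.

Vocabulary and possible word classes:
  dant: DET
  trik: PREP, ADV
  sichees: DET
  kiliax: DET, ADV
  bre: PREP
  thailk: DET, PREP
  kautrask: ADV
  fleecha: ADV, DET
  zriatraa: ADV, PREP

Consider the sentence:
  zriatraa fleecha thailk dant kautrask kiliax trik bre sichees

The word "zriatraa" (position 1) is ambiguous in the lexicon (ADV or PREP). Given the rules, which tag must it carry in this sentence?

PREP

Candidates per position — 1:zriatraa {ADV,PREP}; 2:fleecha {ADV,DET}; 3:thailk {DET,PREP}; 4:dant {DET}; 5:kautrask {ADV}; 6:kiliax {DET,ADV}; 7:trik {PREP,ADV}; 8:bre {PREP}; 9:sichees {DET}.
At position 7, choosing PREP makes rule 2 impossible to satisfy; hence ADV.
At position 1, choosing ADV makes rule 3 impossible to satisfy; hence PREP.
At position 2, choosing ADV makes rule 3 impossible to satisfy; hence DET.
At position 3, choosing PREP makes rule 1 impossible to satisfy; hence DET.
At position 6, choosing ADV makes rule 3 impossible to satisfy; hence DET.
That leaves exactly one tagging: PREP DET DET DET ADV DET ADV PREP DET.
Check: rule 1 ok; rule 2 ok; rule 3 ok; rule 4 ok.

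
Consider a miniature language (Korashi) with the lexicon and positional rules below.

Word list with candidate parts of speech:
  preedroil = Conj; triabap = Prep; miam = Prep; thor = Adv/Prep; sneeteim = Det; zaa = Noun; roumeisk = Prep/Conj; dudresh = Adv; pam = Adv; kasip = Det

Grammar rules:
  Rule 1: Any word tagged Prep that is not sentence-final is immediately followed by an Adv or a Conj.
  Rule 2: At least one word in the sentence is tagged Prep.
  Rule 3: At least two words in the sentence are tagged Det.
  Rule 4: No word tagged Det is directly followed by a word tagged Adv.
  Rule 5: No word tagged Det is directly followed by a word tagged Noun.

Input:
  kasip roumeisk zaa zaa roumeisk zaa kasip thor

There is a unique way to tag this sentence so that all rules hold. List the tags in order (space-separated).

Det Conj Noun Noun Conj Noun Det Prep

Candidates per position — 1:kasip {Det}; 2:roumeisk {Prep,Conj}; 3:zaa {Noun}; 4:zaa {Noun}; 5:roumeisk {Prep,Conj}; 6:zaa {Noun}; 7:kasip {Det}; 8:thor {Adv,Prep}.
Position 2: tagging it Prep would leave rule 1 unsatisfiable, so it must be Conj.
Position 5: tagging it Prep would leave rule 1 unsatisfiable, so it must be Conj.
Position 8: tagging it Adv would leave rule 2 unsatisfiable, so it must be Prep.
So the tagging must be: Det Conj Noun Noun Conj Noun Det Prep.
Checking: rule 1 holds; rule 2 holds; rule 3 holds; rule 4 holds; rule 5 holds.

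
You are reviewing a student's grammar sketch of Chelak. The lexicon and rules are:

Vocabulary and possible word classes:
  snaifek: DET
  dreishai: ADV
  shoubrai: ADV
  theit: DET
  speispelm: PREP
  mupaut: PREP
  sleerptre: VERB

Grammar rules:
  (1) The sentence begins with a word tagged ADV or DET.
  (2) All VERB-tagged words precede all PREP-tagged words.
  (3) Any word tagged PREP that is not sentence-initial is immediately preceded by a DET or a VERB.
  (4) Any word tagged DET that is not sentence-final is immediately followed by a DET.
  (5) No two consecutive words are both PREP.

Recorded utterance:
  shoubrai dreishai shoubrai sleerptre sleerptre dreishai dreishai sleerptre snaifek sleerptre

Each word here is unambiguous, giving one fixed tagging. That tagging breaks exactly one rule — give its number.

Fixed tagging: ADV ADV ADV VERB VERB ADV ADV VERB DET VERB.
Applying the rules: R1 ok, R2 ok, R3 ok, R4 fails, R5 ok.
Only rule 4 fails.

4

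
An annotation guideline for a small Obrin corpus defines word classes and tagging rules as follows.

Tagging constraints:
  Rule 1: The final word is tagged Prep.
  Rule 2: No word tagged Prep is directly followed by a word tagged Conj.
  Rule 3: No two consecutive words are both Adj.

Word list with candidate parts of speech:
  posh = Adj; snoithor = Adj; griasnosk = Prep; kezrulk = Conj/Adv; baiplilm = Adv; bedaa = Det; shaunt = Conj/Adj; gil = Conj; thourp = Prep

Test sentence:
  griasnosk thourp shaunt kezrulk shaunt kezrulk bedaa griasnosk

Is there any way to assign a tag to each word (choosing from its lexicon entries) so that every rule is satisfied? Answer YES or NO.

Candidates per position — 1:griasnosk {Prep}; 2:thourp {Prep}; 3:shaunt {Conj,Adj}; 4:kezrulk {Conj,Adv}; 5:shaunt {Conj,Adj}; 6:kezrulk {Conj,Adv}; 7:bedaa {Det}; 8:griasnosk {Prep}.
One satisfying assignment: Prep Prep Adj Adv Conj Adv Det Prep.
Rule-by-rule: rule 1 ✓; rule 2 ✓; rule 3 ✓.

YES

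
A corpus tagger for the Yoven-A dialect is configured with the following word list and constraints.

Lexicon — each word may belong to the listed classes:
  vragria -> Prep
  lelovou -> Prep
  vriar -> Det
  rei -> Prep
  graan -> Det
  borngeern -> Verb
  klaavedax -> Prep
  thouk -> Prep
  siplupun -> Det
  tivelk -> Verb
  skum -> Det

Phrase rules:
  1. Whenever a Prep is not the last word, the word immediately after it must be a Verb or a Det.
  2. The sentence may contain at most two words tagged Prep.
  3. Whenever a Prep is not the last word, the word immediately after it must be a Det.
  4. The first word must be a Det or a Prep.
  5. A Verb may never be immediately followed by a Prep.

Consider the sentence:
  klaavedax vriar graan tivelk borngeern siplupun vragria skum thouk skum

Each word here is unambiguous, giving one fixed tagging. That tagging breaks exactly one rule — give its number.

2

Fixed tagging: Prep Det Det Verb Verb Det Prep Det Prep Det.
Applying the rules: R1 ok, R2 fails, R3 ok, R4 ok, R5 ok.
Only rule 2 fails.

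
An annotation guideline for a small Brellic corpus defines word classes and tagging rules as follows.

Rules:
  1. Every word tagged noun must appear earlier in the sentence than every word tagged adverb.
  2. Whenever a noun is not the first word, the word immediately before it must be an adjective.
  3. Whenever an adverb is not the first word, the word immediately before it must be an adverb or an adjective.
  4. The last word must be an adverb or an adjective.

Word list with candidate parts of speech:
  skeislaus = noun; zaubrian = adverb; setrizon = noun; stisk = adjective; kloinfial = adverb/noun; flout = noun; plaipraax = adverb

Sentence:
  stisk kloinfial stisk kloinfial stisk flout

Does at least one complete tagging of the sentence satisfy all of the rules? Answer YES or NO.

Candidates per position — 1:stisk {adjective}; 2:kloinfial {adverb,noun}; 3:stisk {adjective}; 4:kloinfial {adverb,noun}; 5:stisk {adjective}; 6:flout {noun}.
Rule 4 cannot be satisfied by any choice of tags from the lexicon.
So there is no consistent tagging.

NO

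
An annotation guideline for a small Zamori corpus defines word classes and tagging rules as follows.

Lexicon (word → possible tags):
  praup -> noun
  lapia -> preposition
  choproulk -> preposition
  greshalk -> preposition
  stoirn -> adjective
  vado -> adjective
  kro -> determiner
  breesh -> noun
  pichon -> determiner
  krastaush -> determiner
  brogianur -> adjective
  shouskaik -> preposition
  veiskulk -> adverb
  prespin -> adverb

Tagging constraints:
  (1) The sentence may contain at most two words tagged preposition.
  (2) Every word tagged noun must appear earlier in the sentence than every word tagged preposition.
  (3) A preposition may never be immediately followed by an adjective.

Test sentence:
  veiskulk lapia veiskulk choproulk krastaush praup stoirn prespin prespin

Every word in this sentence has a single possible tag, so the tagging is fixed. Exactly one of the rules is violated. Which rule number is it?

Fixed tagging: adverb preposition adverb preposition determiner noun adjective adverb adverb.
Checking each rule: R1 ok, R2 fails, R3 ok.
Only rule 2 fails.

2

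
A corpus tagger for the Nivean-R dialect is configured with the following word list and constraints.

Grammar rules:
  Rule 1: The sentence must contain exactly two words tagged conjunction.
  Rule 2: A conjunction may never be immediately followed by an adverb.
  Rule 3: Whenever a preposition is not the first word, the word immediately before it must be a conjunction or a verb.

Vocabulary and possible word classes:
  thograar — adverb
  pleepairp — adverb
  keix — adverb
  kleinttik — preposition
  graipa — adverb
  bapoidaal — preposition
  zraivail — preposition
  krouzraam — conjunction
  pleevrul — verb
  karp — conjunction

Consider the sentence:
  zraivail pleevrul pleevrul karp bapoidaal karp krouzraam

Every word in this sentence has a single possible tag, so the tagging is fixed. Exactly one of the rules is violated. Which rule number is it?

1

Fixed tagging: preposition verb verb conjunction preposition conjunction conjunction.
Checking each rule: R1 ✗, R2 ✓, R3 ✓.
Only rule 1 fails.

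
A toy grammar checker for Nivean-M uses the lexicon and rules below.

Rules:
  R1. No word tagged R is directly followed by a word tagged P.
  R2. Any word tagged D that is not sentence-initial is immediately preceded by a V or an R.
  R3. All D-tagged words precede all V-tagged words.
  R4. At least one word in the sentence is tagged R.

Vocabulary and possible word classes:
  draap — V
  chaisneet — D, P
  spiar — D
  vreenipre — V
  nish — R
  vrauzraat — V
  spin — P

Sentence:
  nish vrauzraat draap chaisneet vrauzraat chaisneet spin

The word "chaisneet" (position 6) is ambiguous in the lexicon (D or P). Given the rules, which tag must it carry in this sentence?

Candidates per position — 1:nish {R}; 2:vrauzraat {V}; 3:draap {V}; 4:chaisneet {D,P}; 5:vrauzraat {V}; 6:chaisneet {D,P}; 7:spin {P}.
Word 4 cannot be D — rule 3 would then fail for every completion. It is P.
Word 6 cannot be D — rule 3 would then fail for every completion. It is P.
The only consistent sequence is: R V V P V P P.
Rule-by-rule: rule 1 ✓; rule 2 ✓; rule 3 ✓; rule 4 ✓.

P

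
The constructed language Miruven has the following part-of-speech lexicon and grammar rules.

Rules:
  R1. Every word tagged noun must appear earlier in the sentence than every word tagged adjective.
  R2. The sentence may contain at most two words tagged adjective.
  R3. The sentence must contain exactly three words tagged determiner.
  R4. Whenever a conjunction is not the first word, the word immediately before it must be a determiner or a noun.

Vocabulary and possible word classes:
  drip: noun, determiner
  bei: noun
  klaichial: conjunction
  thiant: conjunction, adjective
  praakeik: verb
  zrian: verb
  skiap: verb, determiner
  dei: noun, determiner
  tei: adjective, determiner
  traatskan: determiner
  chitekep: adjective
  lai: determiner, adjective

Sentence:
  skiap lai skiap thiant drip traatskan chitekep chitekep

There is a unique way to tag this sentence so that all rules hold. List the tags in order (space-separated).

Candidates per position — 1:skiap {verb,determiner}; 2:lai {determiner,adjective}; 3:skiap {verb,determiner}; 4:thiant {conjunction,adjective}; 5:drip {noun,determiner}; 6:traatskan {determiner}; 7:chitekep {adjective}; 8:chitekep {adjective}.
If word 2 were adjective, no tagging could satisfy rule 2; so word 2 is determiner.
If word 4 were adjective, no tagging could satisfy rule 2; so word 4 is conjunction.
If word 3 were verb, no tagging could satisfy rule 4; so word 3 is determiner.
If word 5 were determiner, no tagging could satisfy rule 3; so word 5 is noun.
If word 1 were determiner, no tagging could satisfy rule 3; so word 1 is verb.
So the tagging must be: verb determiner determiner conjunction noun determiner adjective adjective.
Verifying each rule — rule 1 holds; rule 2 holds; rule 3 holds; rule 4 holds.

verb determiner determiner conjunction noun determiner adjective adjective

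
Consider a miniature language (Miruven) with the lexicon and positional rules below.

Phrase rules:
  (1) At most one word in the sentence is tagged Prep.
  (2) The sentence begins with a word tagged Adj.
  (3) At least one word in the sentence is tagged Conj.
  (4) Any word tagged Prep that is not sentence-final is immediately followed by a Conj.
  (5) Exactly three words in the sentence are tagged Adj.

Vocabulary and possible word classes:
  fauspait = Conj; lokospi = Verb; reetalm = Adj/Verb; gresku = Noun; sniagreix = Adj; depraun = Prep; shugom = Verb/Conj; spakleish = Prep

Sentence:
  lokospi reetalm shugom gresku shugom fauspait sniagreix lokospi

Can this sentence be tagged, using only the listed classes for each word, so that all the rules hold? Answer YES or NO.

Candidates per position — 1:lokospi {Verb}; 2:reetalm {Adj,Verb}; 3:shugom {Verb,Conj}; 4:gresku {Noun}; 5:shugom {Verb,Conj}; 6:fauspait {Conj}; 7:sniagreix {Adj}; 8:lokospi {Verb}.
Rule 2 cannot be satisfied by any choice of tags from the lexicon.
So there is no consistent tagging.

NO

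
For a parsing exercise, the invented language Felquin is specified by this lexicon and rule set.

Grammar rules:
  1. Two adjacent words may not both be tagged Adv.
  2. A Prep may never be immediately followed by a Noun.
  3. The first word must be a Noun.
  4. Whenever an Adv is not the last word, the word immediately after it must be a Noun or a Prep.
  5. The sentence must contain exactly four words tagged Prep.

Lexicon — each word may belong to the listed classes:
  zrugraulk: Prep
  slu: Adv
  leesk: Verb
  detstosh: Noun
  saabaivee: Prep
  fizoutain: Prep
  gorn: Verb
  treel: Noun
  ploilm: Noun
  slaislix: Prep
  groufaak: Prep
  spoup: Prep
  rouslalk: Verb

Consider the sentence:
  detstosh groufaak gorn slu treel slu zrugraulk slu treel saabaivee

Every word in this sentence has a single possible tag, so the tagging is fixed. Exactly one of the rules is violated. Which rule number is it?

5

Fixed tagging: Noun Prep Verb Adv Noun Adv Prep Adv Noun Prep.
Rule check: R1 pass, R2 pass, R3 pass, R4 pass, R5 fail.
Only rule 5 fails.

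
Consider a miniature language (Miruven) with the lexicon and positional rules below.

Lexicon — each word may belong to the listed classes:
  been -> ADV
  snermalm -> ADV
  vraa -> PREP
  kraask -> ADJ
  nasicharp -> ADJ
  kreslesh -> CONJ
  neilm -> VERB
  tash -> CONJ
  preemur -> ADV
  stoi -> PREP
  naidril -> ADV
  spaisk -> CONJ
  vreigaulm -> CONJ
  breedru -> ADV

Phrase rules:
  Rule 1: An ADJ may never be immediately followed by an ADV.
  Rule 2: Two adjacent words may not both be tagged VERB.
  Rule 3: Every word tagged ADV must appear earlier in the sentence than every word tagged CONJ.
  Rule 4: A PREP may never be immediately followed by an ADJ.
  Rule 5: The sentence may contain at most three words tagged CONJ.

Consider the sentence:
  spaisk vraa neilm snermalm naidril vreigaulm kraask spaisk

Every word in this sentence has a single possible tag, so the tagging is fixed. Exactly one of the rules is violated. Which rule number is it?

3

Fixed tagging: CONJ PREP VERB ADV ADV CONJ ADJ CONJ.
Rule check: R1 ✓, R2 ✓, R3 ✗, R4 ✓, R5 ✓.
Only rule 3 fails.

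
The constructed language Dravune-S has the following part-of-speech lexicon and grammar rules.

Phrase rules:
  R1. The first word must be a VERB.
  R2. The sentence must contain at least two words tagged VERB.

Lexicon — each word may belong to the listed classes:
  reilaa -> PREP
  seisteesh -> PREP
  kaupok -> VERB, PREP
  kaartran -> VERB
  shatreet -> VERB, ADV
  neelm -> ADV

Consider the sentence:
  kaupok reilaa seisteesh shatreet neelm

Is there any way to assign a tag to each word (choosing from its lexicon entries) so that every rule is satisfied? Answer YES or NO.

Candidates per position — 1:kaupok {VERB,PREP}; 2:reilaa {PREP}; 3:seisteesh {PREP}; 4:shatreet {VERB,ADV}; 5:neelm {ADV}.
One satisfying assignment: VERB PREP PREP VERB ADV.
Check: rule 1 ok; rule 2 ok.

YES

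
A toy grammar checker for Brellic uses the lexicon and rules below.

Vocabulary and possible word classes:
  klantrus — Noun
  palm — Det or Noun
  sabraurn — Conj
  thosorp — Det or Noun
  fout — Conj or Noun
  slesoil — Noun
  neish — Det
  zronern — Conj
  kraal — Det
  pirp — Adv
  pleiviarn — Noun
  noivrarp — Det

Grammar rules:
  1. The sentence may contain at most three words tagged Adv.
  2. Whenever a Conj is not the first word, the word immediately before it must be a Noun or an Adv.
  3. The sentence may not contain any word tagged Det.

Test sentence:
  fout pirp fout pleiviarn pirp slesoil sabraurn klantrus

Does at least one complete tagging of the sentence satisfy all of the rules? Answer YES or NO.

Candidates per position — 1:fout {Conj,Noun}; 2:pirp {Adv}; 3:fout {Conj,Noun}; 4:pleiviarn {Noun}; 5:pirp {Adv}; 6:slesoil {Noun}; 7:sabraurn {Conj}; 8:klantrus {Noun}.
One satisfying assignment: Conj Adv Conj Noun Adv Noun Conj Noun.
Check: rule 1 satisfied; rule 2 satisfied; rule 3 satisfied.

YES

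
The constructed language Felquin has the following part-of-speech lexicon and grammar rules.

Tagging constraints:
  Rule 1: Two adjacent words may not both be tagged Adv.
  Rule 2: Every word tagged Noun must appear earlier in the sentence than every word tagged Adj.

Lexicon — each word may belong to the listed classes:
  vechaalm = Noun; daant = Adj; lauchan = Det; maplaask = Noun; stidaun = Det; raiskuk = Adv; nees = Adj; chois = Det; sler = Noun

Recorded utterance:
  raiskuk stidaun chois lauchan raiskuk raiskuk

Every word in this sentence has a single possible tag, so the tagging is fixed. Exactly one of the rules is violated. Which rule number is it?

Fixed tagging: Adv Det Det Det Adv Adv.
Rule check: R1 fails, R2 ok.
Only rule 1 fails.

1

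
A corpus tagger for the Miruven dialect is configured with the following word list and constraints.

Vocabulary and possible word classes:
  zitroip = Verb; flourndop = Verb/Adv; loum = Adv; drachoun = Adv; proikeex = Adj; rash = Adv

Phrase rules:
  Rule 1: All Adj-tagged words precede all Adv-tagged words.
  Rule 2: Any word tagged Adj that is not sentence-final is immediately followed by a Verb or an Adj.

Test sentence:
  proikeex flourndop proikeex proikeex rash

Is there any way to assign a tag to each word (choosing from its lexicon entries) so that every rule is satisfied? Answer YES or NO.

Candidates per position — 1:proikeex {Adj}; 2:flourndop {Verb,Adv}; 3:proikeex {Adj}; 4:proikeex {Adj}; 5:rash {Adv}.
Rule 2 cannot be satisfied by any choice of tags from the lexicon.
So there is no consistent tagging.

NO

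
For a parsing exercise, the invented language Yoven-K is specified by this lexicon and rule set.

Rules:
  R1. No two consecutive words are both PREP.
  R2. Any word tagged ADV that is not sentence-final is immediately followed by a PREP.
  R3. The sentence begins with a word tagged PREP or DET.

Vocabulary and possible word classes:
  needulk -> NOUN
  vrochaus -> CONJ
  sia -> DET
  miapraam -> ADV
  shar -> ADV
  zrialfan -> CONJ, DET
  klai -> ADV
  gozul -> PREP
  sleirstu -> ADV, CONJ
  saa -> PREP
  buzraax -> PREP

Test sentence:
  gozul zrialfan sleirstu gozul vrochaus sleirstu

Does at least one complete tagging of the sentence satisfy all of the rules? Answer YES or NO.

YES

Candidates per position — 1:gozul {PREP}; 2:zrialfan {CONJ,DET}; 3:sleirstu {ADV,CONJ}; 4:gozul {PREP}; 5:vrochaus {CONJ}; 6:sleirstu {ADV,CONJ}.
One satisfying assignment: PREP DET ADV PREP CONJ ADV.
Checking: rule 1 holds; rule 2 holds; rule 3 holds.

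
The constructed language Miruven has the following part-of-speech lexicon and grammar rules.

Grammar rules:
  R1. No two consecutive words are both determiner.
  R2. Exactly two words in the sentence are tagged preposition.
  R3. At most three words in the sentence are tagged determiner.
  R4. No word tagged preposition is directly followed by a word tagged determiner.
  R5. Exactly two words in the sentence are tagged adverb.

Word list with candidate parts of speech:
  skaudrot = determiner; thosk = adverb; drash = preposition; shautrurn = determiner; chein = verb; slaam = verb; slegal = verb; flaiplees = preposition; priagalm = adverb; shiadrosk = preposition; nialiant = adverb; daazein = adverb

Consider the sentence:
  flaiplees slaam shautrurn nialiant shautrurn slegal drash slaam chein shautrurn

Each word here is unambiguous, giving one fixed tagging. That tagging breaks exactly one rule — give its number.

5

Fixed tagging: preposition verb determiner adverb determiner verb preposition verb verb determiner.
Applying the rules: R1 ok, R2 ok, R3 ok, R4 ok, R5 fails.
Only rule 5 fails.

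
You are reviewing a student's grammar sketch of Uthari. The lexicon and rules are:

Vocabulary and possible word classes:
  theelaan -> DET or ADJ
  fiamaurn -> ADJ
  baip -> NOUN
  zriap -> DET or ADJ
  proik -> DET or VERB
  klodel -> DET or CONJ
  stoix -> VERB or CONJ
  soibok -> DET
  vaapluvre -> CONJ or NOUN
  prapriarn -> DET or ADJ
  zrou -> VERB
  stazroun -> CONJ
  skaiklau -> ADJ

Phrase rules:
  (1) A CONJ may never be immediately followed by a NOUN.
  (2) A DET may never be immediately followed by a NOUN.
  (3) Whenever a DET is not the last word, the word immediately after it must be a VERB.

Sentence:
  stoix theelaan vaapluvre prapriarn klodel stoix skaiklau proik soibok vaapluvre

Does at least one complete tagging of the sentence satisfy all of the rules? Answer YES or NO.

NO

Candidates per position — 1:stoix {VERB,CONJ}; 2:theelaan {DET,ADJ}; 3:vaapluvre {CONJ,NOUN}; 4:prapriarn {DET,ADJ}; 5:klodel {DET,CONJ}; 6:stoix {VERB,CONJ}; 7:skaiklau {ADJ}; 8:proik {DET,VERB}; 9:soibok {DET}; 10:vaapluvre {CONJ,NOUN}.
Rule 3 cannot be satisfied by any choice of tags from the lexicon.
So there is no consistent tagging.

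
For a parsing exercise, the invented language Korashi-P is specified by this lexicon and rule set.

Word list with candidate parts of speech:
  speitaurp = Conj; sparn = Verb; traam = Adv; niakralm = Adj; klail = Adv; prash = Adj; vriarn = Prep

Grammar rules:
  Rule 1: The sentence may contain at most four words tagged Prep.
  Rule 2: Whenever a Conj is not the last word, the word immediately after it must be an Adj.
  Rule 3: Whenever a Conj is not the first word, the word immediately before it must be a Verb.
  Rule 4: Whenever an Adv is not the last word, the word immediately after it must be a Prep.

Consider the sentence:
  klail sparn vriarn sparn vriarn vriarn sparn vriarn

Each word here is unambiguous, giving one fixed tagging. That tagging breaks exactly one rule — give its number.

4

Fixed tagging: Adv Verb Prep Verb Prep Prep Verb Prep.
Checking each rule: R1 ok, R2 ok, R3 ok, R4 fails.
Only rule 4 fails.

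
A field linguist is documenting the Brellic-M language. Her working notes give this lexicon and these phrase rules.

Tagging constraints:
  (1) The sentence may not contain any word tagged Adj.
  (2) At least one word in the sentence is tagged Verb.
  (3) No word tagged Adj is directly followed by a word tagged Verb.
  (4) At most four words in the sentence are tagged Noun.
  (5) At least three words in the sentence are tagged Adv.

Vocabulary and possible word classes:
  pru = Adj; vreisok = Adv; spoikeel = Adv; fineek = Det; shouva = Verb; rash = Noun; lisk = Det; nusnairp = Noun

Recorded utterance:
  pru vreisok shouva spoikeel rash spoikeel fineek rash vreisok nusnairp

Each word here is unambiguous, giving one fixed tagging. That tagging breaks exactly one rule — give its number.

1

Fixed tagging: Adj Adv Verb Adv Noun Adv Det Noun Adv Noun.
Applying the rules: R1 ✗, R2 ✓, R3 ✓, R4 ✓, R5 ✓.
Only rule 1 fails.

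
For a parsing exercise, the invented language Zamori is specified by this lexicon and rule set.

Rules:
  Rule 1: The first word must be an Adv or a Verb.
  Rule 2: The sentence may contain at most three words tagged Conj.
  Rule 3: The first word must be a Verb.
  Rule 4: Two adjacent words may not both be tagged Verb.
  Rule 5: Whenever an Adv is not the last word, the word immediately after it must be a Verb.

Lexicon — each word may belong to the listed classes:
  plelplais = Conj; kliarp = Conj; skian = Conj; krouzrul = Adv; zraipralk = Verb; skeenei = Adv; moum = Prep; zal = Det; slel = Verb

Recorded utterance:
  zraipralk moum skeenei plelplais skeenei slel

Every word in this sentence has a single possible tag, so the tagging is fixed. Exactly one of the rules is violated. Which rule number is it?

5

Fixed tagging: Verb Prep Adv Conj Adv Verb.
Checking each rule: R1 ok, R2 ok, R3 ok, R4 ok, R5 fails.
Only rule 5 fails.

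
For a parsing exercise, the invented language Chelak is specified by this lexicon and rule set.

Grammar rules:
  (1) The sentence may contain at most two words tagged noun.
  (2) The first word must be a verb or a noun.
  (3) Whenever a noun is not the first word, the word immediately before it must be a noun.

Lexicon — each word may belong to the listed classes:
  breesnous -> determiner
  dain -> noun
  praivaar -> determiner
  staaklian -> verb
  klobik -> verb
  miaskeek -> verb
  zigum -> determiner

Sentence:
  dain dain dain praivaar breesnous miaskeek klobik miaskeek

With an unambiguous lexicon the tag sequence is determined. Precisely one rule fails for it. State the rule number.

Fixed tagging: noun noun noun determiner determiner verb verb verb.
Checking each rule: R1 fails, R2 ok, R3 ok.
Only rule 1 fails.

1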